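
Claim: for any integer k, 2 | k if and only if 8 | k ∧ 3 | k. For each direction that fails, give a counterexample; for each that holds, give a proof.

Not equivalent: only (⇐) holds.

(⟹) This fails: take k = 2. Certainly 2 ∣ 2, but 8 ∤ 2.

(⟸) Suppose 8 ∣ k and 3 ∣ k. Any common multiple of 8 and 3 is a multiple of their lcm; here gcd(8, 3) = 1, so lcm(8, 3) = 8·3 = 24, so 24 ∣ k. Since 2 ∣ 24, it follows that 2 ∣ k.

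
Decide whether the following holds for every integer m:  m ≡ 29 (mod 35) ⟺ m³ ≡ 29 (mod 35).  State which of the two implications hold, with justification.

(⇒) Suppose m ≡ 29 (mod 35). Write m = 35j + 29. Then (35j + 29)³ = 42875j³ + 106575j² + 88305j + 24389 = 35(1225j³ + 3045j² + 2523j + 696) + 29, so m³ ≡ 29 (mod 35).

(⇐) This fails: take m = 4. Then 4³ = 64 ≡ 29 (mod 35), yet 4 ≡ 4 (mod 35), not 29.

Only the forward direction holds.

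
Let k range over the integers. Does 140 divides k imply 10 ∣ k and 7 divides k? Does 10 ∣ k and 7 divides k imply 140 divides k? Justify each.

[⇒] If 140 ∣ k, write k = 140q. Since 140 = 14·10, k = 10·(14q), so 10 ∣ k; and since 140 = 20·7, k = 7·(20q), so 7 ∣ k.

[⇐] This fails: take k = 70. Both 10 ∣ 70 and 7 ∣ 70, yet 70 is not a multiple of 140 (since 70 = 0·140 + 70), so 140 ∤ 70.

(⇒) holds; (⇐) fails.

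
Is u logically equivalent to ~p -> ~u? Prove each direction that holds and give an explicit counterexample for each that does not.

(⟹) This fails. Under u = T, p = F, the left side is true but the right side is false.

(⟸) This fails. Under u = F, p = F, the left side is false but the right side is true.

Neither direction holds.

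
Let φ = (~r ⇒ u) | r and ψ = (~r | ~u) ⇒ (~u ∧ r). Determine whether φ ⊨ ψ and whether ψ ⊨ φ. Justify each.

(⟹) This fails. Under u = T, r = F, the left side is true but the right side is false.

(⟸) Assume the antecedent. If u is true, (~r ⇒ u) | r reduces to true regardless of the other variables. If u is false, the antecedent forces (u = F, r = T), and (~r ⇒ u) | r holds there. Either way (~r ⇒ u) | r holds.

Only the reverse direction holds.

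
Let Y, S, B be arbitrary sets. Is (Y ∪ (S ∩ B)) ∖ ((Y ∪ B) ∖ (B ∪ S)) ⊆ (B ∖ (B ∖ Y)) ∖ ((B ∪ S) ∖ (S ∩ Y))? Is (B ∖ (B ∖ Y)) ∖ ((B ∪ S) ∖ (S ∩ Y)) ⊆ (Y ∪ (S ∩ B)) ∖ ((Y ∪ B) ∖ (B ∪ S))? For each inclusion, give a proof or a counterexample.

(⟹) This inclusion fails. Take Y = {1}, S = {1}, B = ∅; then 1 ∈ (Y ∪ (S ∩ B)) ∖ ((Y ∪ B) ∖ (B ∪ S)) but 1 ∉ (B ∖ (B ∖ Y)) ∖ ((B ∪ S) ∖ (S ∩ Y)).

(⟸) Let x ∈ (B ∖ (B ∖ Y)) ∖ ((B ∪ S) ∖ (S ∩ Y)). Then x ∈ Y ∩ S ∩ B, from which x ∈ (Y ∪ (S ∩ B)) ∖ ((Y ∪ B) ∖ (B ∪ S)).

The sets are not equal: only the reverse inclusion holds.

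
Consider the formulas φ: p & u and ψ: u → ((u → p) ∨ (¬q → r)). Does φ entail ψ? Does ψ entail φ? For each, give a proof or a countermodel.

Forward direction. Assume the antecedent. If p is true, u → ((u → p) ∨ (¬q → r)) reduces to true regardless of the other variables. If p is false, the antecedent cannot hold. Either way u → ((u → p) ∨ (¬q → r)) holds.

Converse. This fails. Under p = F, q = F, u = F, r = F, the left side is false but the right side is true.

Only the forward direction holds.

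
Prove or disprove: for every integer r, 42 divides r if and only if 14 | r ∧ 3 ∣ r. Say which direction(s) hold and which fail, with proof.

Forward direction. If 42 ∣ r, write r = 42q. Since 42 = 3·14, r = 14·(3q), so 14 ∣ r; and since 42 = 14·3, r = 3·(14q), so 3 ∣ r.

Converse. Suppose 14 ∣ r and 3 ∣ r. Any common multiple of 14 and 3 is a multiple of their lcm; here gcd(14, 3) = 1, so lcm(14, 3) = 14·3 = 42, so 42 ∣ r.

Both implications hold.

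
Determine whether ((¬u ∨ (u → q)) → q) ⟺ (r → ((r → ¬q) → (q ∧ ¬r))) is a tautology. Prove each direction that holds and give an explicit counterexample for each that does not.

Forward direction. This fails. Under u = T, r = T, q = F, the left side is true but the right side is false.

Converse. This fails. Under u = F, r = F, q = F, the left side is false but the right side is true.

Neither direction holds.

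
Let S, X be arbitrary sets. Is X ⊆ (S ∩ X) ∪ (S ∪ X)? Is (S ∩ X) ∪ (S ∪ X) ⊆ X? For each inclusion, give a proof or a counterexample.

Only the forward inclusion holds.

(⊆) Let x ∈ X. Then either x ∈ X and x ∉ S; or x ∈ S ∩ X. In each case x ∈ (S ∩ X) ∪ (S ∪ X), so X ⊆ (S ∩ X) ∪ (S ∪ X).

(⊇) This inclusion fails. Take S = {1}, X = ∅; then 1 ∈ (S ∩ X) ∪ (S ∪ X) but 1 ∉ X.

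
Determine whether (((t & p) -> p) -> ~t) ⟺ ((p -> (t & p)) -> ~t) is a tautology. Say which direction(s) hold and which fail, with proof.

(⇒) Assume the antecedent. If t is true, the antecedent cannot hold. If t is false, (p -> (t & p)) -> ~t reduces to true regardless of the other variables. Either way (p -> (t & p)) -> ~t holds.

(⇐) Assume the antecedent. If t is true, the antecedent cannot hold. If t is false, ((t & p) -> p) -> ~t reduces to true regardless of the other variables. Either way ((t & p) -> p) -> ~t holds.

Equivalent; both directions hold.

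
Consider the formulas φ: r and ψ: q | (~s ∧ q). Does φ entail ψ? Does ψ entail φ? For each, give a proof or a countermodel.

(⇒) fails and (⇐) fails.

Forward direction. This fails. Under r = T, s = F, q = F, the left side is true but the right side is false.

Converse. This fails. Under r = F, s = F, q = T, the left side is false but the right side is true.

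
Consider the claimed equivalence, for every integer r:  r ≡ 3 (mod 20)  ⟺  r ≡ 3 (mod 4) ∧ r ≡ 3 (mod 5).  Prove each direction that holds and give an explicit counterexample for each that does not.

[⇐] If r ≡ 3 (mod 4) and r ≡ 3 (mod 5), then by the Chinese remainder theorem r ≡ 3 (mod 20). This is exactly r ≡ 3 (mod 20).

[⇒] Suppose r ≡ 3 (mod 20); write r = 20j + 3. Since 4 ∣ 20, reducing mod 4 gives r ≡ 3 (mod 4); since 5 ∣ 20, reducing mod 5 gives r ≡ 3 (mod 5).

Both implications hold.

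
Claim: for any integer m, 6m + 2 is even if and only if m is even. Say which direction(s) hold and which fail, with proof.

Not equivalent: only (⇐) holds.

Forward direction. This fails: take m = 3. Then 6m + 2 = 20, which is even, yet m = 3 is odd, not even.

Converse. Suppose m is even. Since 6 is even, 6m is even for every m, so 6m + 2 has the same parity as 2, which is even. Hence 6m + 2 is even.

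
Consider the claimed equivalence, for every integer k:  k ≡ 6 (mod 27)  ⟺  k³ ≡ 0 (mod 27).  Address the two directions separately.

(⇒) holds; (⇐) fails.

(⟹) Suppose k ≡ 6 (mod 27). Write k = 27j + 6. Then (27j + 6)³ = 19683j³ + 13122j² + 2916j + 216 = 27(729j³ + 486j² + 108j + 8) + 0, so k³ ≡ 0 (mod 27).

(⟸) This fails: take k = 0. Then 0³ = 0 ≡ 0 (mod 27), yet 0 ≡ 0 (mod 27), not 6.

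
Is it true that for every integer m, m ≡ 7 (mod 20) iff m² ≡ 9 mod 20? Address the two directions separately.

Not equivalent: only (⇒) holds.

Forward direction. Suppose m ≡ 7 (mod 20). Write m = 20j + 7. Then (20j + 7)² = 400j² + 280j + 49 = 20(20j² + 14j + 2) + 9, so m² ≡ 9 (mod 20).

Converse. This fails: take m = 3. Then 3² = 9 ≡ 9 (mod 20), yet 3 ≡ 3 (mod 20), not 7.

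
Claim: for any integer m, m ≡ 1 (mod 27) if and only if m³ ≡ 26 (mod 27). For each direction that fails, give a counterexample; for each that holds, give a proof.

[⇒] This fails: take m = 1. Then 1 ≡ 1 (mod 27), but 1³ = 1 ≡ 1 (mod 27), not 26.

[⇐] This fails: take m = 8. Then 8³ = 512 ≡ 26 (mod 27), yet 8 ≡ 8 (mod 27), not 1.

Neither implication holds.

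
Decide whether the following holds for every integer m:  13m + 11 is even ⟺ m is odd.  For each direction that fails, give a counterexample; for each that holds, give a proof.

Both implications hold.

Forward direction. Suppose 13m + 11 is even. Since 13 is odd, 13m and m have the same parity, so 13m + 11 ≡ m + 11 (mod 2). As 11 is odd, 13m + 11 is even exactly when m is odd. Thus m is odd.

Converse. Suppose m is odd; write m = 2j + 1. Then 13m + 11 = 13·(2j + 1) + 11 = 2·13j + 24, which is even.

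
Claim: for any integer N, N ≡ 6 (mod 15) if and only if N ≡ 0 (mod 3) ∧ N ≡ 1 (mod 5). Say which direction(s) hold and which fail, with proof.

Both directions hold.

[⇒] Suppose N ≡ 6 (mod 15); write N = 15j + 6. Since 3 ∣ 15, reducing mod 3 gives N ≡ 6 ≡ 0 (mod 3); since 5 ∣ 15, reducing mod 5 gives N ≡ 6 ≡ 1 (mod 5).

[⇐] Conversely, if N ≡ 0 (mod 3) and N ≡ 1 (mod 5), then by the Chinese remainder theorem N ≡ 6 (mod 15). This is exactly N ≡ 6 (mod 15).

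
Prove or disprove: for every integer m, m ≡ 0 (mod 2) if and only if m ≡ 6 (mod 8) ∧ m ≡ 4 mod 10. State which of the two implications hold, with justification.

Only the reverse direction holds.

(⇒) This fails: m = 0 gives 0 ≡ 0 (mod 2) but 0 ≡ 0 (mod 8), so the conjunction on the right does not hold.

(⇐) Conversely, if m ≡ 6 (mod 8) and m ≡ 4 (mod 10), then by the Chinese remainder theorem m ≡ 14 (mod 40). Since 14 ≡ 0 (mod 2) and 2 ∣ 40, we get m ≡ 0 (mod 2).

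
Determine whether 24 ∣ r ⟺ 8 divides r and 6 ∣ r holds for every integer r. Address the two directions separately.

(⇒) If 24 ∣ r, write r = 24q. Since 24 = 3·8, r = 8·(3q), so 8 ∣ r; and since 24 = 4·6, r = 6·(4q), so 6 ∣ r.

(⇐) Suppose 8 ∣ r and 6 ∣ r. Any common multiple of 8 and 6 is a multiple of their lcm; here lcm(8, 6) = 8·6/gcd(8, 6) = 48/2 = 24, so 24 ∣ r.

Both implications hold.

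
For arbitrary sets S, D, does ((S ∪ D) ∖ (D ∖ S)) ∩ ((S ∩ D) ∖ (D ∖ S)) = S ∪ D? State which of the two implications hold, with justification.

Reverse inclusion. This inclusion fails. Take S = {1}, D = ∅; then 1 ∈ S ∪ D but 1 ∉ ((S ∪ D) ∖ (D ∖ S)) ∩ ((S ∩ D) ∖ (D ∖ S)).

Forward inclusion. Let x ∈ ((S ∪ D) ∖ (D ∖ S)) ∩ ((S ∩ D) ∖ (D ∖ S)). Then x ∈ S ∩ D, from which x ∈ S ∪ D.

(⊆) holds; (⊇) fails.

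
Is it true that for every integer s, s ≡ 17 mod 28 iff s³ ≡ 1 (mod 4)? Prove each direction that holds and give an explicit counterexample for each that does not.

[⇐] This fails: take s = 1. Then 1³ = 1 ≡ 1 (mod 4), yet 1 ≡ 1 (mod 28), not 17.

[⇒] Suppose s ≡ 17 (mod 28). Then s³ ≡ 17³ = 4913 (mod 28), and since 4 ∣ 28, also s³ ≡ 1 (mod 4).

The forward direction holds; the converse fails.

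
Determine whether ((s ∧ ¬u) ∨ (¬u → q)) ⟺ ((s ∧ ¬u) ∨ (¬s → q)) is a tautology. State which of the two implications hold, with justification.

(←) Assume the antecedent. If s is true, (s ∧ ¬u) ∨ (¬u → q) reduces to true regardless of the other variables. If s is false, the antecedent forces (s = F, q = T, u = F) or (s = F, q = T, u = T), and (s ∧ ¬u) ∨ (¬u → q) holds there. Either way (s ∧ ¬u) ∨ (¬u → q) holds.

(→) This fails. Under s = F, q = F, u = T, the left side is true but the right side is false.

(⇒) fails; (⇐) holds.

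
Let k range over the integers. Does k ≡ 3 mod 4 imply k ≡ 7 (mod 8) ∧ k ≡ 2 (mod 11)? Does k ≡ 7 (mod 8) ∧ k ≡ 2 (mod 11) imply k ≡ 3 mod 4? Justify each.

(⟸) If k ≡ 7 (mod 8) and k ≡ 2 (mod 11), then by the Chinese remainder theorem k ≡ 79 (mod 88). Since 79 ≡ 3 (mod 4) and 4 ∣ 88, we get k ≡ 3 (mod 4).

(⟹) This fails: k = 3 gives 3 ≡ 3 (mod 4) but 3 ≡ 3 (mod 8), so the conjunction on the right does not hold.

Only the converse holds.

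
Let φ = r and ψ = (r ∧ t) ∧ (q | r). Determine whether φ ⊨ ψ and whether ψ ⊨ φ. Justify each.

(⇒) fails; (⇐) holds.

Forward direction. This fails. Under t = F, r = T, q = F, the left side is true but the right side is false.

Converse. Assume the antecedent. If t is true, the antecedent forces (t = T, r = T, q = F) or (t = T, r = T, q = T), and r holds there. If t is false, the antecedent cannot hold. Either way r holds.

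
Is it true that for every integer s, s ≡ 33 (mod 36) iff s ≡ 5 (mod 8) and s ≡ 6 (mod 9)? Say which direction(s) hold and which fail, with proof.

Only the reverse direction holds.

(⇒) This fails: s = 33 gives 33 ≡ 33 (mod 36) but 33 ≡ 1 (mod 8), so the conjunction on the right does not hold.

(⇐) Conversely, if s ≡ 5 (mod 8) and s ≡ 6 (mod 9), then by the Chinese remainder theorem s ≡ 69 (mod 72). Since 69 ≡ 33 (mod 36) and 36 ∣ 72, we get s ≡ 33 (mod 36).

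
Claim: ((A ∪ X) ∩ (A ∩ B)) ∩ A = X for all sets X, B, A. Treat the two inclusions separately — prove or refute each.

(⊆) fails and (⊇) fails.

Forward inclusion. This inclusion fails. Take X = ∅, B = {1}, A = {1}; then 1 ∈ ((A ∪ X) ∩ (A ∩ B)) ∩ A but 1 ∉ X.

Reverse inclusion. This inclusion fails. Take X = {1}, B = ∅, A = ∅; then 1 ∈ X but 1 ∉ ((A ∪ X) ∩ (A ∩ B)) ∩ A.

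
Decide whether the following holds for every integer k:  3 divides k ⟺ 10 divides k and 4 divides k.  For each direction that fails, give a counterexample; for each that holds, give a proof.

Neither implication holds.

Forward direction. This fails: take k = 3. Certainly 3 ∣ 3, but 10 ∤ 3.

Converse. This fails: take k = 20. Both 10 ∣ 20 and 4 ∣ 20, yet 20 is not a multiple of 3 (since 20 = 6·3 + 2), so 3 ∤ 20.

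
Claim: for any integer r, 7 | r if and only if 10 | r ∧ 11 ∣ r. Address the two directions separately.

Neither implication holds.

(→) This fails: take r = 7. Certainly 7 ∣ 7, but 10 ∤ 7.

(←) This fails: take r = 110. Both 10 ∣ 110 and 11 ∣ 110, yet 110 is not a multiple of 7 (since 110 = 15·7 + 5), so 7 ∤ 110.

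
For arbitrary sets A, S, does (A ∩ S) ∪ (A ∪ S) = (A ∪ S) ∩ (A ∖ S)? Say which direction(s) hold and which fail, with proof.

Only the reverse inclusion holds.

(⟹) This inclusion fails. Take A = ∅, S = {1}; then 1 ∈ (A ∩ S) ∪ (A ∪ S) but 1 ∉ (A ∪ S) ∩ (A ∖ S).

(⟸) Let x ∈ (A ∪ S) ∩ (A ∖ S). Then x ∈ A and x ∉ S, from which x ∈ (A ∩ S) ∪ (A ∪ S).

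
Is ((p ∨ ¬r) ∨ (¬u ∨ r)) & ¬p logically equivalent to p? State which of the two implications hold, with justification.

Neither implication holds.

Forward direction. This fails. Under p = F, u = F, r = F, the left side is true but the right side is false.

Converse. This fails. Under p = T, u = F, r = F, the left side is false but the right side is true.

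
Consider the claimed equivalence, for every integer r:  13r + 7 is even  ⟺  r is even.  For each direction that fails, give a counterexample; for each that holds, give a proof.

Forward direction. This fails: r = 1 gives 13r + 7 = 20, which is even, but 1 is odd, not even.

Converse. This also fails: r = 6 is even, but 13r + 7 = 85 is odd, not even.

Both directions fail.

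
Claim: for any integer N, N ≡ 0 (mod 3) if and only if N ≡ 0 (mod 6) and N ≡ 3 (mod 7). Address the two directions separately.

Only the reverse direction holds.

(→) This fails: N = 0 gives 0 ≡ 0 (mod 3) but 0 ≡ 0 (mod 7), so the conjunction on the right does not hold.

(←) Conversely, if N ≡ 0 (mod 6) and N ≡ 3 (mod 7), then by the Chinese remainder theorem N ≡ 24 (mod 42). Since 24 ≡ 0 (mod 3) and 3 ∣ 42, we get N ≡ 0 (mod 3).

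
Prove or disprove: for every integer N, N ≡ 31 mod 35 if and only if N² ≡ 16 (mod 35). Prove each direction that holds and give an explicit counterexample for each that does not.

(⇒) Suppose N ≡ 31 mod 35. Write N = 35j + 31. Then (35j + 31)² = 1225j² + 2170j + 961 = 35(35j² + 62j + 27) + 16, so N² ≡ 16 (mod 35).

(⇐) This fails: take N = 4. Then 4² = 16 ≡ 16 (mod 35), yet 4 ≡ 4 (mod 35), not 31.

(⇒) holds; (⇐) fails.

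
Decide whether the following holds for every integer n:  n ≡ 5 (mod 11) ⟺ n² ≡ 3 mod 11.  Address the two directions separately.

Forward direction. Suppose n ≡ 5 (mod 11). Write n = 11j + 5. Then (11j + 5)² = 121j² + 110j + 25 = 11(11j² + 10j + 2) + 3, so n² ≡ 3 (mod 11).

Converse. This fails: take n = 6. Then 6² = 36 ≡ 3 (mod 11), yet 6 ≡ 6 (mod 11), not 5.

Only the forward direction holds.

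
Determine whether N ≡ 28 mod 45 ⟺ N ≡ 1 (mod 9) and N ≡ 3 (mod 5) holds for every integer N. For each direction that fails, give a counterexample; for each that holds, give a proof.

Both implications hold.

(⇐) If N ≡ 1 (mod 9) and N ≡ 3 (mod 5), then by the Chinese remainder theorem N ≡ 28 (mod 45). This is exactly N ≡ 28 (mod 45).

(⇒) Suppose N ≡ 28 (mod 45); write N = 45j + 28. Since 9 ∣ 45, reducing mod 9 gives N ≡ 28 ≡ 1 (mod 9); since 5 ∣ 45, reducing mod 5 gives N ≡ 28 ≡ 3 (mod 5).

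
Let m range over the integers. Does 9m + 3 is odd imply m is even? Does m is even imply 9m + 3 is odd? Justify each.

Both implications hold.

Forward direction. Suppose 9m + 3 is odd. Since 9 is odd, 9m and m have the same parity, so 9m + 3 ≡ m + 3 (mod 2). As 3 is odd, 9m + 3 is odd exactly when m is even. Thus m is even.

Converse. Suppose m is even; write m = 2j. Then 9m + 3 = 9·(2j) + 3 = 2·9j + 3, which is odd.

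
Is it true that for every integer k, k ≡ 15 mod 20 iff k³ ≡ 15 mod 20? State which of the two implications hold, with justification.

[⇒] Suppose k ≡ 15 mod 20. Write k = 20j + 15. Then (20j + 15)³ = 8000j³ + 18000j² + 13500j + 3375 = 20(400j³ + 900j² + 675j + 168) + 15, so k³ ≡ 15 (mod 20).

[⇐] Conversely, suppose k³ ≡ 15 (mod 20). The only residue r in {0, …, 19} with r³ ≡ 15 (mod 20) is r = 15, so k ≡ 15 (mod 20).

Both implications hold.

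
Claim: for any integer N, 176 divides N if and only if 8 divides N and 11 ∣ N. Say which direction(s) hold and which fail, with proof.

[⇒] If 176 ∣ N, write N = 176q. Since 176 = 22·8, N = 8·(22q), so 8 ∣ N; and since 176 = 16·11, N = 11·(16q), so 11 ∣ N.

[⇐] This fails: take N = 88. Both 8 ∣ 88 and 11 ∣ 88, yet 88 is not a multiple of 176 (since 88 = 0·176 + 88), so 176 ∤ 88.

Only the forward implication holds.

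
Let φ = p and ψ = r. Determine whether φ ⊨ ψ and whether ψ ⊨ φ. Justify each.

Both directions fail.

(⟹) This fails. Under r = F, p = T, the left side is true but the right side is false.

(⟸) This fails. Under r = T, p = F, the left side is false but the right side is true.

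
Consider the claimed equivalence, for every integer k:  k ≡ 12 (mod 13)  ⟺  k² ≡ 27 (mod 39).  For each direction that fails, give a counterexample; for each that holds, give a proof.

(⇒) fails and (⇐) fails.

(→) This fails: take k = 25. Then 25 ≡ 12 (mod 13), but 25² = 625 ≡ 1 (mod 39), not 27.

(←) This fails: take k = 27. Then 27² = 729 ≡ 27 (mod 39), yet 27 ≡ 1 (mod 13), not 12.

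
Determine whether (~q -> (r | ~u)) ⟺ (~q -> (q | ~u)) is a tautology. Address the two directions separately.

Forward direction. This fails. Under u = T, r = T, q = F, the left side is true but the right side is false.

Converse. Assume the antecedent. If u is true, the antecedent forces (u = T, r = F, q = T) or (u = T, r = T, q = T), and ~q -> (r | ~u) holds there. If u is false, ~q -> (r | ~u) reduces to true regardless of the other variables. Either way ~q -> (r | ~u) holds.

Only the reverse direction holds.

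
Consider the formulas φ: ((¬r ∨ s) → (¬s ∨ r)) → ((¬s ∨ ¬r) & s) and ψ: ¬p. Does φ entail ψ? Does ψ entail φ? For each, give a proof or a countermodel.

Forward direction. This fails. Under p = T, r = F, s = T, the left side is true but the right side is false.

Converse. This fails. Under p = F, r = F, s = F, the left side is false but the right side is true.

Neither direction holds.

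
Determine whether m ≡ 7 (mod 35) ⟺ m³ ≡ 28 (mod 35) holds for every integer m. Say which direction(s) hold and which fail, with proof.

The biconditional holds.

Converse. Suppose m³ ≡ 28 (mod 35). The only residue r in {0, …, 34} with r³ ≡ 28 (mod 35) is r = 7, so m ≡ 7 (mod 35).

Forward direction. Suppose m ≡ 7 (mod 35). Write m = 35j + 7. Then (35j + 7)³ = 42875j³ + 25725j² + 5145j + 343 = 35(1225j³ + 735j² + 147j + 9) + 28, so m³ ≡ 28 (mod 35).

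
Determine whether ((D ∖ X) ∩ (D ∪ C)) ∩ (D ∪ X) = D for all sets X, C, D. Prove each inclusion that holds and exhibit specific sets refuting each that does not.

The sets are not equal: only the forward inclusion holds.

(⊇) This inclusion fails. Take X = {1}, C = ∅, D = {1}; then 1 ∈ D but 1 ∉ ((D ∖ X) ∩ (D ∪ C)) ∩ (D ∪ X).

(⊆) Let x ∈ ((D ∖ X) ∩ (D ∪ C)) ∩ (D ∪ X). Then either x ∈ D and x ∉ X, C; or x ∈ C ∩ D and x ∉ X. In each case x ∈ D, so ((D ∖ X) ∩ (D ∪ C)) ∩ (D ∪ X) ⊆ D.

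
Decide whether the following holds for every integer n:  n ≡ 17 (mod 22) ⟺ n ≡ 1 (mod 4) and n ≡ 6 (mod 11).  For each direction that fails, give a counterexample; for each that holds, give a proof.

(⇒) This fails: n = 39 gives 39 ≡ 17 (mod 22) but 39 ≡ 3 (mod 4), so the conjunction on the right does not hold.

(⇐) Conversely, if n ≡ 1 (mod 4) and n ≡ 6 (mod 11), then by the Chinese remainder theorem n ≡ 17 (mod 44). Since 17 ≡ 17 (mod 22) and 22 ∣ 44, we get n ≡ 17 (mod 22).

Only the converse holds.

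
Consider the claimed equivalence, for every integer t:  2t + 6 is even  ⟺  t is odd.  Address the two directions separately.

Forward direction. This fails: take t = 0. Then 2t + 6 = 6, which is even, yet t = 0 is even, not odd.

Converse. Suppose t is odd. Since 2 is even, 2t is even for every t, so 2t + 6 has the same parity as 6, which is even. Hence 2t + 6 is even.

Not equivalent: only (⇐) holds.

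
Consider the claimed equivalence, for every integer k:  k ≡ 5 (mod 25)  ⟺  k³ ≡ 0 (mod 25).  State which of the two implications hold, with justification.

Only the forward direction holds.

(⇐) This fails: take k = 0. Then 0³ = 0 ≡ 0 (mod 25), yet 0 ≡ 0 (mod 25), not 5.

(⇒) Suppose k ≡ 5 (mod 25). Write k = 25j + 5. Then (25j + 5)³ = 15625j³ + 9375j² + 1875j + 125 = 25(625j³ + 375j² + 75j + 5) + 0, so k³ ≡ 0 (mod 25).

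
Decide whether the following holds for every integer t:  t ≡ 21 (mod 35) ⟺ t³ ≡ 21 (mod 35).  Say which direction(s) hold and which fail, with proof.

Forward direction. Suppose t ≡ 21 (mod 35). Write t = 35j + 21. Then (35j + 21)³ = 42875j³ + 77175j² + 46305j + 9261 = 35(1225j³ + 2205j² + 1323j + 264) + 21, so t³ ≡ 21 (mod 35).

Converse. Suppose t³ ≡ 21 (mod 35). The only residue r in {0, …, 34} with r³ ≡ 21 (mod 35) is r = 21, so t ≡ 21 (mod 35).

Both directions hold; the statement is true.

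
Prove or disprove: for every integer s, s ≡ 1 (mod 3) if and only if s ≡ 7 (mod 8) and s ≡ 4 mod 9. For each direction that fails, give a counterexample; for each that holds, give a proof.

The forward direction fails; the converse holds.

Forward direction. This fails: s = 1 gives 1 ≡ 1 (mod 3) but 1 ≡ 1 (mod 8), so the conjunction on the right does not hold.

Converse. If s ≡ 7 (mod 8) and s ≡ 4 (mod 9), then by the Chinese remainder theorem s ≡ 31 (mod 72). Since 31 ≡ 1 (mod 3) and 3 ∣ 72, we get s ≡ 1 (mod 3).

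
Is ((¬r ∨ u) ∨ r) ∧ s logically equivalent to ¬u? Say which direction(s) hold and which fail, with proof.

Neither direction holds.

(⇒) This fails. Under u = T, r = F, s = T, the left side is true but the right side is false.

(⇐) This fails. Under u = F, r = F, s = F, the left side is false but the right side is true.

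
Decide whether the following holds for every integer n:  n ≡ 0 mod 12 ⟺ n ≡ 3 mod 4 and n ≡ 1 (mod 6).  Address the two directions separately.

Forward direction. This fails: n = 0 gives 0 ≡ 0 (mod 12) but 0 ≡ 0 (mod 4), so the conjunction on the right does not hold.

Converse. This fails: n = 7 satisfies both congruences on the right (7 ≡ 3 mod 4 and 7 ≡ 1 mod 6) yet 7 ≡ 7 (mod 12), not 0.

Neither direction holds.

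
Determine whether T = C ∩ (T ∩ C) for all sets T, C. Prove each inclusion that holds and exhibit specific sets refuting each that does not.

(⟹) This inclusion fails. Take T = {1}, C = ∅; then 1 ∈ T but 1 ∉ C ∩ (T ∩ C).

(⟸) Let x ∈ C ∩ (T ∩ C). Then x ∈ T ∩ C, from which x ∈ T.

The sets are not equal: only the reverse inclusion holds.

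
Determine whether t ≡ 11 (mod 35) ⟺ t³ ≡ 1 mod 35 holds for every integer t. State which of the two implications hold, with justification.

Only the forward implication holds.

Forward direction. Suppose t ≡ 11 (mod 35). Write t = 35j + 11. Then (35j + 11)³ = 42875j³ + 40425j² + 12705j + 1331 = 35(1225j³ + 1155j² + 363j + 38) + 1, so t³ ≡ 1 (mod 35).

Converse. This fails: take t = 1. Then 1³ = 1 ≡ 1 (mod 35), yet 1 ≡ 1 (mod 35), not 11.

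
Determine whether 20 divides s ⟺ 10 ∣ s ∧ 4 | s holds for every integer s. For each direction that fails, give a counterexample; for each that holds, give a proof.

[⇒] If 20 ∣ s, write s = 20q. Since 20 = 2·10, s = 10·(2q), so 10 ∣ s; and since 20 = 5·4, s = 4·(5q), so 4 ∣ s.

[⇐] Suppose 10 ∣ s and 4 ∣ s. Any common multiple of 10 and 4 is a multiple of their lcm; here lcm(10, 4) = 10·4/gcd(10, 4) = 40/2 = 20, so 20 ∣ s.

The biconditional holds.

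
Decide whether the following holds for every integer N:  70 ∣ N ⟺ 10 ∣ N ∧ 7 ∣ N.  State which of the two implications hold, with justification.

Forward direction. If 70 ∣ N, write N = 70q. Since 70 = 7·10, N = 10·(7q), so 10 ∣ N; and since 70 = 10·7, N = 7·(10q), so 7 ∣ N.

Converse. Suppose 10 ∣ N and 7 ∣ N. Any common multiple of 10 and 7 is a multiple of their lcm; here gcd(10, 7) = 1, so lcm(10, 7) = 10·7 = 70, so 70 ∣ N.

Both directions hold; the statement is true.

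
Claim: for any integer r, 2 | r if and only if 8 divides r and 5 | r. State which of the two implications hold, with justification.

Only the reverse direction holds.

(⇒) This fails: take r = 2. Certainly 2 ∣ 2, but 8 ∤ 2.

(⇐) Suppose 8 ∣ r and 5 ∣ r. Any common multiple of 8 and 5 is a multiple of their lcm; here gcd(8, 5) = 1, so lcm(8, 5) = 8·5 = 40, so 40 ∣ r. Since 2 ∣ 40, it follows that 2 ∣ r.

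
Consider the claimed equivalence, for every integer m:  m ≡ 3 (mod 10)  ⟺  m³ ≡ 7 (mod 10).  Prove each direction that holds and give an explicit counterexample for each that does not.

Both directions hold.

(⇒) Suppose m ≡ 3 (mod 10). Write m = 10j + 3. Then (10j + 3)³ = 1000j³ + 900j² + 270j + 27 = 10(100j³ + 90j² + 27j + 2) + 7, so m³ ≡ 7 (mod 10).

(⇐) For the converse, argue contrapositively. If m ≢ 3 (mod 10), then m is congruent to one of 0, 1, 2, 4, 5, 6, 7, 8, 9 modulo 10, and these give m³ ≡ 0, 1, 8, 4, 5, 6, 3, 2, 9 respectively — never 7.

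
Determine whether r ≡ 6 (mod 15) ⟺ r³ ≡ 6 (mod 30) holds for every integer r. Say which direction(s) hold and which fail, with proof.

Forward direction. This fails: take r = 21. Then 21 ≡ 6 (mod 15), but 21³ = 9261 ≡ 21 (mod 30), not 6.

Converse. The residues r modulo 30 with r³ ≡ 6 (mod 30) are exactly {6}, and each is ≡ 6 (mod 15).

Not equivalent: only (⇐) holds.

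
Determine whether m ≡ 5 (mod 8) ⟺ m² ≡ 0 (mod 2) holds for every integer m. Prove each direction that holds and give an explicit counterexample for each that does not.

(⇒) This fails: take m = 5. Then 5 ≡ 5 (mod 8), but 5² = 25 ≡ 1 (mod 2), not 0.

(⇐) This fails: take m = 0. Then 0² = 0 ≡ 0 (mod 2), yet 0 ≡ 0 (mod 8), not 5.

Neither implication holds.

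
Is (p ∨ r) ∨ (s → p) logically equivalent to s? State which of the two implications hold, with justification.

Neither implication holds.

(→) This fails. Under r = F, s = F, p = F, the left side is true but the right side is false.

(←) This fails. Under r = F, s = T, p = F, the left side is false but the right side is true.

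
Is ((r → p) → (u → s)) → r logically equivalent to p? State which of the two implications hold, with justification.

Both directions fail.

[⇒] This fails. Under s = F, r = T, u = F, p = F, the left side is true but the right side is false.

[⇐] This fails. Under s = F, r = F, u = F, p = T, the left side is false but the right side is true.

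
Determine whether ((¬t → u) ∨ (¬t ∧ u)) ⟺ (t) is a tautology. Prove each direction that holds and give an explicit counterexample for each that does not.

(⇒) fails; (⇐) holds.

[⇒] This fails. Under u = T, t = F, the left side is true but the right side is false.

[⇐] Assume the antecedent. If u is true, (¬t → u) ∨ (¬t ∧ u) reduces to true regardless of the other variables. If u is false, the antecedent forces (u = F, t = T), and (¬t → u) ∨ (¬t ∧ u) holds there. Either way (¬t → u) ∨ (¬t ∧ u) holds.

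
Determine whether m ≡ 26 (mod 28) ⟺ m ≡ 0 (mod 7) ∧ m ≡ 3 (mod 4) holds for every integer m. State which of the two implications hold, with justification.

[⇒] This fails: m = 26 gives 26 ≡ 26 (mod 28) but 26 ≡ 5 (mod 7), so the conjunction on the right does not hold.

[⇐] This fails: m = 7 satisfies both congruences on the right (7 ≡ 0 mod 7 and 7 ≡ 3 mod 4) yet 7 ≡ 7 (mod 28), not 26.

Neither implication holds.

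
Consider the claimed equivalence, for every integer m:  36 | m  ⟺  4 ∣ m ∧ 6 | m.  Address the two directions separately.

Not equivalent: only (⇒) holds.

(⟸) This fails: take m = 12. Both 4 ∣ 12 and 6 ∣ 12, yet 12 is not a multiple of 36 (since 12 = 0·36 + 12), so 36 ∤ 12.

(⟹) If 36 ∣ m, write m = 36q. Since 36 = 9·4, m = 4·(9q), so 4 ∣ m; and since 36 = 6·6, m = 6·(6q), so 6 ∣ m.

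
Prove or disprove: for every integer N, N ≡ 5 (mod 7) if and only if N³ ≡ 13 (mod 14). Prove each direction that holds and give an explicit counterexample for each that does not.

Neither implication holds.

[⇒] This fails: take N = 12. Then 12 ≡ 5 (mod 7), but 12³ = 1728 ≡ 6 (mod 14), not 13.

[⇐] This fails: take N = 3. Then 3³ = 27 ≡ 13 (mod 14), yet 3 ≡ 3 (mod 7), not 5.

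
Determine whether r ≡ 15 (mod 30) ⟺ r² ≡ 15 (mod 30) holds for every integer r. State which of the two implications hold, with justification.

The biconditional holds.

(⇐) Suppose r² ≡ 15 (mod 30). The only residue r in {0, …, 29} with r² ≡ 15 (mod 30) is r = 15, so r ≡ 15 (mod 30).

(⇒) Suppose r ≡ 15 (mod 30). Write r = 30j + 15. Then (30j + 15)² = 900j² + 900j + 225 = 30(30j² + 30j + 7) + 15, so r² ≡ 15 (mod 30).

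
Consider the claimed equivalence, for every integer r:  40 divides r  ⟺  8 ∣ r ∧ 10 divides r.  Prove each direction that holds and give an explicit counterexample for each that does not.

(→) If 40 ∣ r, write r = 40q. Since 40 = 5·8, r = 8·(5q), so 8 ∣ r; and since 40 = 4·10, r = 10·(4q), so 10 ∣ r.

(←) Suppose 8 ∣ r and 10 ∣ r. Any common multiple of 8 and 10 is a multiple of their lcm; here lcm(8, 10) = 8·10/gcd(8, 10) = 80/2 = 40, so 40 ∣ r.

The biconditional holds.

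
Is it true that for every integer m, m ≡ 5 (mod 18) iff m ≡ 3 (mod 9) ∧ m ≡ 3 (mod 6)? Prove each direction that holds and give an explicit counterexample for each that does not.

Both directions fail.

(→) This fails: m = 5 gives 5 ≡ 5 (mod 18) but 5 ≡ 5 (mod 9), so the conjunction on the right does not hold.

(←) This fails: m = 3 satisfies both congruences on the right (3 ≡ 3 mod 9 and 3 ≡ 3 mod 6) yet 3 ≡ 3 (mod 18), not 5.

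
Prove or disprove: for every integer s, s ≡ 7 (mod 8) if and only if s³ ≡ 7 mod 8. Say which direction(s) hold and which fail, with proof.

The biconditional holds.

(⇐) Suppose s³ ≡ 7 (mod 8). The only residue r in {0, …, 7} with r³ ≡ 7 (mod 8) is r = 7, so s ≡ 7 (mod 8).

(⇒) Suppose s ≡ 7 (mod 8). Write s = 8j + 7. Then (8j + 7)³ = 512j³ + 1344j² + 1176j + 343 = 8(64j³ + 168j² + 147j + 42) + 7, so s³ ≡ 7 (mod 8).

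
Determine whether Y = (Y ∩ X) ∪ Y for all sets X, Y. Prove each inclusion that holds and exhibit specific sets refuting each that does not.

(⊆) Let x ∈ Y. Then either x ∈ Y and x ∉ X; or x ∈ X ∩ Y. In each case x ∈ (Y ∩ X) ∪ Y, so Y ⊆ (Y ∩ X) ∪ Y.

(⊇) Let x ∈ (Y ∩ X) ∪ Y. Then either x ∈ Y and x ∉ X; or x ∈ X ∩ Y. In each case x ∈ Y, so (Y ∩ X) ∪ Y ⊆ Y.

Both inclusions hold; the sets are equal.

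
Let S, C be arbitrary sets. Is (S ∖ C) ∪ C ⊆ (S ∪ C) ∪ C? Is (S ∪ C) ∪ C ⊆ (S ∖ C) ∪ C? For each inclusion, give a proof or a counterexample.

Both inclusions hold.

(⊆) Let x ∈ (S ∖ C) ∪ C. Then either x ∈ S and x ∉ C; or x ∈ C and x ∉ S; or x ∈ S ∩ C. In each case x ∈ (S ∪ C) ∪ C, so (S ∖ C) ∪ C ⊆ (S ∪ C) ∪ C.

(⊇) Let x ∈ (S ∪ C) ∪ C. Then either x ∈ S and x ∉ C; or x ∈ C and x ∉ S; or x ∈ S ∩ C. In each case x ∈ (S ∖ C) ∪ C, so (S ∪ C) ∪ C ⊆ (S ∖ C) ∪ C.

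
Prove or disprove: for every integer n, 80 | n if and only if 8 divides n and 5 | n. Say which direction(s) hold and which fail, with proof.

[⇒] If 80 ∣ n, write n = 80q. Since 80 = 10·8, n = 8·(10q), so 8 ∣ n; and since 80 = 16·5, n = 5·(16q), so 5 ∣ n.

[⇐] This fails: take n = 40. Both 8 ∣ 40 and 5 ∣ 40, yet 40 is not a multiple of 80 (since 40 = 0·80 + 40), so 80 ∤ 40.

Only the forward direction holds.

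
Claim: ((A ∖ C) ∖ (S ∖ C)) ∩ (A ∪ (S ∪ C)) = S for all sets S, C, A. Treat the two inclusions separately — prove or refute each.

(⟹) This inclusion fails. Take S = ∅, C = ∅, A = {1}; then 1 ∈ ((A ∖ C) ∖ (S ∖ C)) ∩ (A ∪ (S ∪ C)) but 1 ∉ S.

(⟸) This inclusion fails. Take S = {1}, C = ∅, A = ∅; then 1 ∈ S but 1 ∉ ((A ∖ C) ∖ (S ∖ C)) ∩ (A ∪ (S ∪ C)).

Both inclusions fail.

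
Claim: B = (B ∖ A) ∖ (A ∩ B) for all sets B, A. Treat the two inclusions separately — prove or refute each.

(⊆) fails; (⊇) holds.

(⟹) This inclusion fails. Take B = {1}, A = {1}; then 1 ∈ B but 1 ∉ (B ∖ A) ∖ (A ∩ B).

(⟸) Let x ∈ (B ∖ A) ∖ (A ∩ B). Then x ∈ B and x ∉ A, from which x ∈ B.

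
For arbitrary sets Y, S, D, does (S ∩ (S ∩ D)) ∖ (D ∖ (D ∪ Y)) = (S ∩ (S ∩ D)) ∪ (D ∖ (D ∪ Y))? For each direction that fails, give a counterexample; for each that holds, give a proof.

The two sets are equal.

Reverse inclusion. Let x ∈ (S ∩ (S ∩ D)) ∪ (D ∖ (D ∪ Y)). Then either x ∈ S ∩ D and x ∉ Y; or x ∈ Y ∩ S ∩ D. In each case x ∈ (S ∩ (S ∩ D)) ∖ (D ∖ (D ∪ Y)), so (S ∩ (S ∩ D)) ∪ (D ∖ (D ∪ Y)) ⊆ (S ∩ (S ∩ D)) ∖ (D ∖ (D ∪ Y)).

Forward inclusion. Let x ∈ (S ∩ (S ∩ D)) ∖ (D ∖ (D ∪ Y)). Then either x ∈ S ∩ D and x ∉ Y; or x ∈ Y ∩ S ∩ D. In each case x ∈ (S ∩ (S ∩ D)) ∪ (D ∖ (D ∪ Y)), so (S ∩ (S ∩ D)) ∖ (D ∖ (D ∪ Y)) ⊆ (S ∩ (S ∩ D)) ∪ (D ∖ (D ∪ Y)).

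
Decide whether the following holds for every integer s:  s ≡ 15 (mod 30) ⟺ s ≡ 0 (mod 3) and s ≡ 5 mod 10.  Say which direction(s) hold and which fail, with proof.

Forward direction. Suppose s ≡ 15 (mod 30); write s = 30j + 15. Since 3 ∣ 30, reducing mod 3 gives s ≡ 15 ≡ 0 (mod 3); since 10 ∣ 30, reducing mod 10 gives s ≡ 15 ≡ 5 (mod 10).

Converse. If s ≡ 0 (mod 3) and s ≡ 5 (mod 10), then by the Chinese remainder theorem s ≡ 15 (mod 30). This is exactly s ≡ 15 (mod 30).

Both directions hold.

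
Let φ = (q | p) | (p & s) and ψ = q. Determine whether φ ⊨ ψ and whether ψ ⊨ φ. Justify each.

Only the reverse direction holds.

Forward direction. This fails. Under s = F, q = F, p = T, the left side is true but the right side is false.

Converse. Assume the antecedent. If s is true, the antecedent forces (s = T, q = T, p = F) or (s = T, q = T, p = T), and (q | p) | (p & s) holds there. If s is false, the antecedent forces (s = F, q = T, p = F) or (s = F, q = T, p = T), and (q | p) | (p & s) holds there. Either way (q | p) | (p & s) holds.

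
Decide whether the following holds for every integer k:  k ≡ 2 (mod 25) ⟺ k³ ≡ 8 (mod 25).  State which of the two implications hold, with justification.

The biconditional holds.

Converse. Suppose k³ ≡ 8 (mod 25). The only residue r in {0, …, 24} with r³ ≡ 8 (mod 25) is r = 2, so k ≡ 2 (mod 25).

Forward direction. Suppose k ≡ 2 (mod 25). Write k = 25j + 2. Then (25j + 2)³ = 15625j³ + 3750j² + 300j + 8 = 25(625j³ + 150j² + 12j) + 8, so k³ ≡ 8 (mod 25).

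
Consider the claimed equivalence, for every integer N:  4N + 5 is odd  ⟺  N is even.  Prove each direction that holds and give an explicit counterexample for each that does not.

Forward direction. This fails: take N = 5. Then 4N + 5 = 25, which is odd, yet N = 5 is odd, not even.

Converse. Suppose N is even. Since 4 is even, 4N is even for every N, so 4N + 5 has the same parity as 5, which is odd. Hence 4N + 5 is odd.

The forward direction fails; the converse holds.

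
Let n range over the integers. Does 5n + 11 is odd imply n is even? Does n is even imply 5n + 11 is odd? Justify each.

The biconditional holds.

(⟹) Suppose 5n + 11 is odd. Since 5 is odd, 5n and n have the same parity, so 5n + 11 ≡ n + 11 (mod 2). As 11 is odd, 5n + 11 is odd exactly when n is even. Thus n is even.

(⟸) Conversely, suppose n is even; write n = 2j. Then 5n + 11 = 5·(2j) + 11 = 2·5j + 11, which is odd.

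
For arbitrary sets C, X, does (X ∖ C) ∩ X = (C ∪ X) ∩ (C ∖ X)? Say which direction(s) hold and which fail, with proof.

(⊆) fails and (⊇) fails.

(⊆) This inclusion fails. Take C = ∅, X = {1}; then 1 ∈ (X ∖ C) ∩ X but 1 ∉ (C ∪ X) ∩ (C ∖ X).

(⊇) This inclusion fails. Take C = {1}, X = ∅; then 1 ∈ (C ∪ X) ∩ (C ∖ X) but 1 ∉ (X ∖ C) ∩ X.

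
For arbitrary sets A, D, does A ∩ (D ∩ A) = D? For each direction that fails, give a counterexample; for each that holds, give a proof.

(⊆) holds; (⊇) fails.

(⊆) Let x ∈ A ∩ (D ∩ A). Then x ∈ A ∩ D, from which x ∈ D.

(⊇) This inclusion fails. Take A = ∅, D = {1}; then 1 ∈ D but 1 ∉ A ∩ (D ∩ A).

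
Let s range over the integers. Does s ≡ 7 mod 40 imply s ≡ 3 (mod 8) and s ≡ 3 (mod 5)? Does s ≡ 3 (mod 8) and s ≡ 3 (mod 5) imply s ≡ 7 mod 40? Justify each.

[⇒] This fails: s = 7 gives 7 ≡ 7 (mod 40) but 7 ≡ 7 (mod 8), so the conjunction on the right does not hold.

[⇐] This fails: s = 3 satisfies both congruences on the right (3 ≡ 3 mod 8 and 3 ≡ 3 mod 5) yet 3 ≡ 3 (mod 40), not 7.

Neither direction holds.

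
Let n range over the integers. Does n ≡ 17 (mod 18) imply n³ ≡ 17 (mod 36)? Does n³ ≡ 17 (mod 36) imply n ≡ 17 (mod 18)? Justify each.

Neither direction holds.

(→) This fails: take n = 35. Then 35 ≡ 17 (mod 18), but 35³ = 42875 ≡ 35 (mod 36), not 17.

(←) This fails: take n = 5. Then 5³ = 125 ≡ 17 (mod 36), yet 5 ≡ 5 (mod 18), not 17.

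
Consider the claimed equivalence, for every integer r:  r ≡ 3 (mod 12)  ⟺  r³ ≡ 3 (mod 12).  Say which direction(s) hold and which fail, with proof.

(→) Suppose r ≡ 3 (mod 12). Write r = 12j + 3. Then (12j + 3)³ = 1728j³ + 1296j² + 324j + 27 = 12(144j³ + 108j² + 27j + 2) + 3, so r³ ≡ 3 (mod 12).

(←) Conversely, suppose r³ ≡ 3 (mod 12). The only residue r in {0, …, 11} with r³ ≡ 3 (mod 12) is r = 3, so r ≡ 3 (mod 12).

Both directions hold; the statement is true.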